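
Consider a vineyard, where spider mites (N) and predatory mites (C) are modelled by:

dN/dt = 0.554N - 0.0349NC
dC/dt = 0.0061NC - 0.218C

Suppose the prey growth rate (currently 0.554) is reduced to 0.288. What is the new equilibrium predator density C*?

C* ≈ 8.25

At the interior fixed point, setting dN/dt = 0 with N > 0 fixes C* = (prey growth rate)/(NC coefficient) — independent of the other coefficients.
With the change, C* = 0.288/0.0349 = 8.25; it falls from 15.9.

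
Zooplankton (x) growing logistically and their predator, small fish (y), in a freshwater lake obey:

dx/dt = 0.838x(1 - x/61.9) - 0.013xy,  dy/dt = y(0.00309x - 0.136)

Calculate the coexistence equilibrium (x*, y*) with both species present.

x* ≈ 44, y* ≈ 18.6

From dy/dt = 0 with y > 0: 0.00309x* = 0.136, so x* = 44.
Substitute into dx/dt = 0: 0.838(1 - 44/61.9) = 0.013y*.
The bracket is 0.289, giving y* = 0.242/0.013 = 18.6.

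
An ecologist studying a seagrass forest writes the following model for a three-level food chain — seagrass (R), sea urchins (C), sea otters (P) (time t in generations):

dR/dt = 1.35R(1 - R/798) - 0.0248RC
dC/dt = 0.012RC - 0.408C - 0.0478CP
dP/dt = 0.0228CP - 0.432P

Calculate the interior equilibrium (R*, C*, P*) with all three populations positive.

From dP/dt = 0: 0.0228C* = 0.432, so C* = 18.9.
From dR/dt = 0: 1.35(1 - R*/798) = 0.0248·18.9, giving R* = 798·(1 - 0.348) = 520.
From dC/dt = 0: 0.012·520 - 0.408 = 0.0478P*, so P* = 5.83/0.0478 = 122.

R* ≈ 520, C* ≈ 18.9, P* ≈ 122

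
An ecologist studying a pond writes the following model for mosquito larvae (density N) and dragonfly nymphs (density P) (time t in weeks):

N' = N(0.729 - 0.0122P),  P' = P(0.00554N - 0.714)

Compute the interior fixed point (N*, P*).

Set dP/dt = 0 with P > 0: 0.00554N - 0.714 = 0, so N* = 0.714/0.00554 = 129.
Set dN/dt = 0 with N > 0: 0.729 - 0.0122P = 0, so P* = 0.729/0.0122 = 59.8.

N* ≈ 129, P* ≈ 59.8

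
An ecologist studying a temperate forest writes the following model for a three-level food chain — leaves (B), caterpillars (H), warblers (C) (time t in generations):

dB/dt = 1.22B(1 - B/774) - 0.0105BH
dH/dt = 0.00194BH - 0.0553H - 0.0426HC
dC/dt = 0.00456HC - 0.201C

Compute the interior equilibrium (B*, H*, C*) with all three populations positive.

From dC/dt = 0: 0.00456H* = 0.201, so H* = 44.1.
From dB/dt = 0: 1.22(1 - B*/774) = 0.0105·44.1, giving B* = 774·(1 - 0.379) = 480.
From dH/dt = 0: 0.00194·480 - 0.0553 = 0.0426C*, so C* = 0.877/0.0426 = 20.6.

B* ≈ 480, H* ≈ 44.1, C* ≈ 20.6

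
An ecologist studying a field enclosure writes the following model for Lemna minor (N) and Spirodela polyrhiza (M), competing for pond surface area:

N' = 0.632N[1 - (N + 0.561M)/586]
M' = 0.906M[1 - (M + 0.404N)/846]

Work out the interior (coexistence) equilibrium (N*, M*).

Setting both brackets to zero gives the nullclines N + 0.561M = 586 and 0.404N + M = 846.
Substituting M = 846 - 0.404N into the first: N(1 - 0.561·0.404) = 586 - 0.561·846.
So N* = 111/0.773 = 144, and then M* = 846 - 0.404·144 = 788.

N* ≈ 144, M* ≈ 788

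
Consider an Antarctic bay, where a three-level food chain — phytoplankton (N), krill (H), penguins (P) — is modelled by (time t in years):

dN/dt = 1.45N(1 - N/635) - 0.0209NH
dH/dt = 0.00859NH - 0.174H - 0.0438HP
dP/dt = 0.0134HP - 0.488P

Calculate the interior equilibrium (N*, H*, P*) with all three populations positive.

From dP/dt = 0: 0.0134H* = 0.488, so H* = 36.4.
From dN/dt = 0: 1.45(1 - N*/635) = 0.0209·36.4, giving N* = 635·(1 - 0.525) = 302.
From dH/dt = 0: 0.00859·302 - 0.174 = 0.0438P*, so P* = 2.42/0.0438 = 55.2.

N* ≈ 302, H* ≈ 36.4, P* ≈ 55.2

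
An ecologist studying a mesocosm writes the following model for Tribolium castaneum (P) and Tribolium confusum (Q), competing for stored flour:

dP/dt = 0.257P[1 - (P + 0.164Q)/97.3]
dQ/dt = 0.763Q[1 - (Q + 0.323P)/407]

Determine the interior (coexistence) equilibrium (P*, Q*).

P* ≈ 32.3, Q* ≈ 397

Setting both brackets to zero gives the nullclines P + 0.164Q = 97.3 and 0.323P + Q = 407.
Substituting Q = 407 - 0.323P into the first: P(1 - 0.164·0.323) = 97.3 - 0.164·407.
So P* = 30.6/0.947 = 32.3, and then Q* = 407 - 0.323·32.3 = 397.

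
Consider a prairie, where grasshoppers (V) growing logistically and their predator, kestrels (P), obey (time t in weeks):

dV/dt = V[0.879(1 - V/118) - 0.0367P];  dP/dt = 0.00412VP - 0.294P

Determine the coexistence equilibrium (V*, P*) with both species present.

From dP/dt = 0 with P > 0: 0.00412V* = 0.294, so V* = 71.4.
Substitute into dV/dt = 0: 0.879(1 - 71.4/118) = 0.0367P*.
The bracket is 0.395, giving P* = 0.347/0.0367 = 9.47.

V* ≈ 71.4, P* ≈ 9.47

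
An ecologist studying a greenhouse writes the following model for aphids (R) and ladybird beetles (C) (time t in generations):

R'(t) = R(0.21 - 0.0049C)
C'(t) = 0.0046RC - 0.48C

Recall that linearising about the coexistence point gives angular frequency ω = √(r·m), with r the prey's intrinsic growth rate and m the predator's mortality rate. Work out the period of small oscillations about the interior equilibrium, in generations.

T ≈ 19.8 generations

Here r = 0.21 and m = 0.48, so r·m = 0.101.
ω = √0.101 = 0.317 per generation, hence T = 2π/ω ≈ 19.8 generations.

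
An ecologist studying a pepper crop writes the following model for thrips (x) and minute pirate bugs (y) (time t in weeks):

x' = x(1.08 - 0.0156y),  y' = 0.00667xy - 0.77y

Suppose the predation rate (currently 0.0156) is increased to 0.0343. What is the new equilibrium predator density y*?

y* ≈ 31.5

At the interior fixed point, setting dx/dt = 0 with x > 0 fixes y* = (prey growth rate)/(xy coefficient) — independent of the other coefficients.
With the change, y* = 1.08/0.0343 = 31.5; it falls from 69.2.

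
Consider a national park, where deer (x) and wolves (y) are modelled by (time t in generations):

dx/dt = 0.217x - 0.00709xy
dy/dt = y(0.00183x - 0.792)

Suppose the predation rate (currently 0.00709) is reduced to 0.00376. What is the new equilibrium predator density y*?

y* ≈ 57.7

At the interior fixed point, setting dx/dt = 0 with x > 0 fixes y* = (prey growth rate)/(xy coefficient) — independent of the other coefficients.
With the change, y* = 0.217/0.00376 = 57.7; it rises from 30.6.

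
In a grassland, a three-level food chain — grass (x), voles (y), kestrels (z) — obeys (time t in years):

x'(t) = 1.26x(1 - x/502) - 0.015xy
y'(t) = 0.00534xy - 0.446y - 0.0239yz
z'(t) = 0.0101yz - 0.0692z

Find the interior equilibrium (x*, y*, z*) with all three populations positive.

x* ≈ 461, y* ≈ 6.85, z* ≈ 84.4

From dz/dt = 0: 0.0101y* = 0.0692, so y* = 6.85.
From dx/dt = 0: 1.26(1 - x*/502) = 0.015·6.85, giving x* = 502·(1 - 0.0816) = 461.
From dy/dt = 0: 0.00534·461 - 0.446 = 0.0239z*, so z* = 2.02/0.0239 = 84.4.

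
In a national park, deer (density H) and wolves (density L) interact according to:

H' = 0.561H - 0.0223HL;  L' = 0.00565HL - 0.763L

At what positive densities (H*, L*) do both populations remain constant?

Set dL/dt = 0 with L > 0: 0.00565H - 0.763 = 0, so H* = 0.763/0.00565 = 135.
Set dH/dt = 0 with H > 0: 0.561 - 0.0223L = 0, so L* = 0.561/0.0223 = 25.2.

H* ≈ 135, L* ≈ 25.2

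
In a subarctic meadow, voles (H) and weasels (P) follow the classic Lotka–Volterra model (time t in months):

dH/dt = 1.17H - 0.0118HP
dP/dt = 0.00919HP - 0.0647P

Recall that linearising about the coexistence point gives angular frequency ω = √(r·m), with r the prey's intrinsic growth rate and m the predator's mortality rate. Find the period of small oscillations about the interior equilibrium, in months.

T ≈ 22.8 months

Here r = 1.17 and m = 0.0647, so r·m = 0.0757.
ω = √0.0757 = 0.275 per month, hence T = 2π/ω ≈ 22.8 months.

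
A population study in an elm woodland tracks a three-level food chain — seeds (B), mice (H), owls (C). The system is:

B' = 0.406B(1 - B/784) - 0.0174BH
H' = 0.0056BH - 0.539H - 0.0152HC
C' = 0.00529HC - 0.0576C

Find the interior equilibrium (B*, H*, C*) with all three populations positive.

From dC/dt = 0: 0.00529H* = 0.0576, so H* = 10.9.
From dB/dt = 0: 0.406(1 - B*/784) = 0.0174·10.9, giving B* = 784·(1 - 0.467) = 418.
From dH/dt = 0: 0.0056·418 - 0.539 = 0.0152C*, so C* = 1.8/0.0152 = 119.

B* ≈ 418, H* ≈ 10.9, C* ≈ 119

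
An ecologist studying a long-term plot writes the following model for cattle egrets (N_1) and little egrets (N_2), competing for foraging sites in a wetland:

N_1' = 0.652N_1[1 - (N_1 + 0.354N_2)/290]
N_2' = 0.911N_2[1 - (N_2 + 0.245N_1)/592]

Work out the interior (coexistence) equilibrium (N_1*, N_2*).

N_1* ≈ 88.1, N_2* ≈ 570

Setting both brackets to zero gives the nullclines N_1 + 0.354N_2 = 290 and 0.245N_1 + N_2 = 592.
Substituting N_2 = 592 - 0.245N_1 into the first: N_1(1 - 0.354·0.245) = 290 - 0.354·592.
So N_1* = 80.4/0.913 = 88.1, and then N_2* = 592 - 0.245·88.1 = 570.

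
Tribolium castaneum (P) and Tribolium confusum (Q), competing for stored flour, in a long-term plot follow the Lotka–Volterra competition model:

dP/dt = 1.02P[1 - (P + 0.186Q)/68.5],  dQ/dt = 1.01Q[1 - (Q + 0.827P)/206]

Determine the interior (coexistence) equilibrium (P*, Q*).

Setting both brackets to zero gives the nullclines P + 0.186Q = 68.5 and 0.827P + Q = 206.
Substituting Q = 206 - 0.827P into the first: P(1 - 0.186·0.827) = 68.5 - 0.186·206.
So P* = 30.2/0.846 = 35.7, and then Q* = 206 - 0.827·35.7 = 177.

P* ≈ 35.7, Q* ≈ 177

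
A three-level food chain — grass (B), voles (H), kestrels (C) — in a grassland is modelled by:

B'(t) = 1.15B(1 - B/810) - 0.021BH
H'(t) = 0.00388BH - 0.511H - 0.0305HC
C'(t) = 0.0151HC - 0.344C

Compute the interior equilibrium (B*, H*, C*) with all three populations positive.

From dC/dt = 0: 0.0151H* = 0.344, so H* = 22.8.
From dB/dt = 0: 1.15(1 - B*/810) = 0.021·22.8, giving B* = 810·(1 - 0.416) = 473.
From dH/dt = 0: 0.00388·473 - 0.511 = 0.0305C*, so C* = 1.32/0.0305 = 43.4.

B* ≈ 473, H* ≈ 22.8, C* ≈ 43.4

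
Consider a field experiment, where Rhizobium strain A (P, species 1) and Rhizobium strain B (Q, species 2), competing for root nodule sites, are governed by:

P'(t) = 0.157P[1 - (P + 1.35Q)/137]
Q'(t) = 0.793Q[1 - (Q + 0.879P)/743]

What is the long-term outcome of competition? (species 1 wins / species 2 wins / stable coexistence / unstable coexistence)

species 2 excludes species 1

Compare the nullcline intercepts: K1/α12 = 137/1.35 = 101 < K2 = 743; K2/α21 = 743/0.879 = 845 > K1 = 137.
Since the inequalities point opposite ways, species 2 can invade but species 1 cannot.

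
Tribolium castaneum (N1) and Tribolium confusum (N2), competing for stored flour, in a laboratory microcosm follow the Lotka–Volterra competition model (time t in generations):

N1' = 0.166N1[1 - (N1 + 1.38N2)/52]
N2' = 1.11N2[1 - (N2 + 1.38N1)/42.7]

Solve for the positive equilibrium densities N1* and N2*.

Setting both brackets to zero gives the nullclines N1 + 1.38N2 = 52 and 1.38N1 + N2 = 42.7.
Substituting N2 = 42.7 - 1.38N1 into the first: N1(1 - 1.38·1.38) = 52 - 1.38·42.7.
So N1* = -6.93/-0.904 = 7.66, and then N2* = 42.7 - 1.38·7.66 = 32.1.

N1* ≈ 7.66, N2* ≈ 32.1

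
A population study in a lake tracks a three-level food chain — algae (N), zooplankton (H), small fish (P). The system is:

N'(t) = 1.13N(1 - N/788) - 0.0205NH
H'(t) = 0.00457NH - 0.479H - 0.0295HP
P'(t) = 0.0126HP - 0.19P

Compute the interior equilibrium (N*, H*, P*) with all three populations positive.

From dP/dt = 0: 0.0126H* = 0.19, so H* = 15.1.
From dN/dt = 0: 1.13(1 - N*/788) = 0.0205·15.1, giving N* = 788·(1 - 0.274) = 572.
From dH/dt = 0: 0.00457·572 - 0.479 = 0.0295P*, so P* = 2.14/0.0295 = 72.4.

N* ≈ 572, H* ≈ 15.1, P* ≈ 72.4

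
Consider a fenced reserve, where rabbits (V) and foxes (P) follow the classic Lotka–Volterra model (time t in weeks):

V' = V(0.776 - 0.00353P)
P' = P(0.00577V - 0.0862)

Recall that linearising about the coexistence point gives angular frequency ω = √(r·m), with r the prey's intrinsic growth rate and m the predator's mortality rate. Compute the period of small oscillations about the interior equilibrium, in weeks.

T ≈ 24.3 weeks

Here r = 0.776 and m = 0.0862, so r·m = 0.0669.
ω = √0.0669 = 0.259 per week, hence T = 2π/ω ≈ 24.3 weeks.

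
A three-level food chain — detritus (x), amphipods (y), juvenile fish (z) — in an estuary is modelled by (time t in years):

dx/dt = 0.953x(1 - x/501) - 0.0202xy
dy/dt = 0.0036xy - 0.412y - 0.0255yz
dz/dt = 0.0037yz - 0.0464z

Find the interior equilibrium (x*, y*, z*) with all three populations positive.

x* ≈ 368, y* ≈ 12.5, z* ≈ 35.8

From dz/dt = 0: 0.0037y* = 0.0464, so y* = 12.5.
From dx/dt = 0: 0.953(1 - x*/501) = 0.0202·12.5, giving x* = 501·(1 - 0.266) = 368.
From dy/dt = 0: 0.0036·368 - 0.412 = 0.0255z*, so z* = 0.912/0.0255 = 35.8.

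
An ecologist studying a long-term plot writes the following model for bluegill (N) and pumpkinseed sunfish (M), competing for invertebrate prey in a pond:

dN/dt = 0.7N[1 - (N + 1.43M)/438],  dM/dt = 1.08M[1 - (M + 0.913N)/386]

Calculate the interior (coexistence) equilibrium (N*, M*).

Setting both brackets to zero gives the nullclines N + 1.43M = 438 and 0.913N + M = 386.
Substituting M = 386 - 0.913N into the first: N(1 - 1.43·0.913) = 438 - 1.43·386.
So N* = -114/-0.306 = 373, and then M* = 386 - 0.913·373 = 45.5.

N* ≈ 373, M* ≈ 45.5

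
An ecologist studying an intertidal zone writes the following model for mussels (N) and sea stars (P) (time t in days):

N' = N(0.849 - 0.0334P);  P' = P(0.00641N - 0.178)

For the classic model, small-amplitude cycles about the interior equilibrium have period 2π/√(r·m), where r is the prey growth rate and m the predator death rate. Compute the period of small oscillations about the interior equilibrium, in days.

Here r = 0.849 and m = 0.178, so r·m = 0.151.
ω = √0.151 = 0.389 per day, hence T = 2π/ω ≈ 16.2 days.

T ≈ 16.2 days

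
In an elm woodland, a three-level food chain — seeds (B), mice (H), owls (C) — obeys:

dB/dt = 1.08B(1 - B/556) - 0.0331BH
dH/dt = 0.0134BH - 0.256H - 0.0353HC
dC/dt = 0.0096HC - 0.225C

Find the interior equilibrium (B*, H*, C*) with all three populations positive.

From dC/dt = 0: 0.0096H* = 0.225, so H* = 23.4.
From dB/dt = 0: 1.08(1 - B*/556) = 0.0331·23.4, giving B* = 556·(1 - 0.718) = 157.
From dH/dt = 0: 0.0134·157 - 0.256 = 0.0353C*, so C* = 1.84/0.0353 = 52.2.

B* ≈ 157, H* ≈ 23.4, C* ≈ 52.2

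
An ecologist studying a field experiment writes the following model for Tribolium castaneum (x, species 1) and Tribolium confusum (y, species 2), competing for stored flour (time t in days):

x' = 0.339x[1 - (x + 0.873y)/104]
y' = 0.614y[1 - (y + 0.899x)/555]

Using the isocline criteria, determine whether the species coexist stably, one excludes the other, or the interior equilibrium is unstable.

Compare the nullcline intercepts: K1/α12 = 104/0.873 = 119 < K2 = 555; K2/α21 = 555/0.899 = 617 > K1 = 104.
Since the inequalities point opposite ways, species 2 can invade but species 1 cannot.

species 2 excludes species 1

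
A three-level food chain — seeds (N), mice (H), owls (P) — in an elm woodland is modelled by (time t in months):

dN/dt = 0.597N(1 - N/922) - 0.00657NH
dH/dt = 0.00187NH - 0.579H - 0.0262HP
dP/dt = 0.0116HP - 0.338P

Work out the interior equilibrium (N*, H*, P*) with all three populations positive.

From dP/dt = 0: 0.0116H* = 0.338, so H* = 29.1.
From dN/dt = 0: 0.597(1 - N*/922) = 0.00657·29.1, giving N* = 922·(1 - 0.321) = 626.
From dH/dt = 0: 0.00187·626 - 0.579 = 0.0262P*, so P* = 0.592/0.0262 = 22.6.

N* ≈ 626, H* ≈ 29.1, P* ≈ 22.6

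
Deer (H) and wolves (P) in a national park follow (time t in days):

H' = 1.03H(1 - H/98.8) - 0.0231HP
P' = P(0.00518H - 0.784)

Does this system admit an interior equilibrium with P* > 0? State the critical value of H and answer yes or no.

Threshold H = 151; K < 151, so no, the predator goes extinct.

The predator equation gives dP/dt > 0 only when H > 0.784/0.00518 = 151.
Without the predator, H → K = 98.8. Since 98.8 < 151, the predator cannot invade.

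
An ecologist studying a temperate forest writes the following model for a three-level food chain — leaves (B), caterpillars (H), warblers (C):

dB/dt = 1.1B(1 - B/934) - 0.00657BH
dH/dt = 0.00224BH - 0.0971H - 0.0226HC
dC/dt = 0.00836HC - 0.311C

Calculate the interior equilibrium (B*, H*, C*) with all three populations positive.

From dC/dt = 0: 0.00836H* = 0.311, so H* = 37.2.
From dB/dt = 0: 1.1(1 - B*/934) = 0.00657·37.2, giving B* = 934·(1 - 0.222) = 726.
From dH/dt = 0: 0.00224·726 - 0.0971 = 0.0226C*, so C* = 1.53/0.0226 = 67.7.

B* ≈ 726, H* ≈ 37.2, C* ≈ 67.7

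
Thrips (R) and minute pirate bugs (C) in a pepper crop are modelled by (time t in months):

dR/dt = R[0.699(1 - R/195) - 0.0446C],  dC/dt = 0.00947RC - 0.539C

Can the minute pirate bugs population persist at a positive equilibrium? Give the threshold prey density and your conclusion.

Threshold R = 56.9; K > 56.9, so yes, the predator persists.

The predator equation gives dC/dt > 0 only when R > 0.539/0.00947 = 56.9.
Without the predator, R → K = 195. Since 195 > 56.9, the predator can invade and persist.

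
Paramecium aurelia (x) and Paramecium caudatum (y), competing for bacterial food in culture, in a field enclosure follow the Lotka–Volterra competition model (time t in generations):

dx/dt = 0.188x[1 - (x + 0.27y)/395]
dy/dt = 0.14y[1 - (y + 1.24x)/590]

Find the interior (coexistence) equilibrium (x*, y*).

Setting both brackets to zero gives the nullclines x + 0.27y = 395 and 1.24x + y = 590.
Substituting y = 590 - 1.24x into the first: x(1 - 0.27·1.24) = 395 - 0.27·590.
So x* = 236/0.665 = 354, and then y* = 590 - 1.24·354 = 151.

x* ≈ 354, y* ≈ 151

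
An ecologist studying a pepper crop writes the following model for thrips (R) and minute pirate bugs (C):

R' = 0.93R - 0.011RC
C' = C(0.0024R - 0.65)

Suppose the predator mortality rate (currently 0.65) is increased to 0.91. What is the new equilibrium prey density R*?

At the interior fixed point, setting dC/dt = 0 with C > 0 fixes R* = (predator death rate)/(RC coefficient) — independent of the other coefficients.
With the change, R* = 0.91/0.0024 = 379; it rises from 271.

R* ≈ 379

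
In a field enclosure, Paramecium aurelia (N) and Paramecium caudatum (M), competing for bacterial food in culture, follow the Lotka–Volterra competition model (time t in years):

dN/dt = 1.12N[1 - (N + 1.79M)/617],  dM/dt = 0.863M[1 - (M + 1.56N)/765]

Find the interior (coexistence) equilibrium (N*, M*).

Setting both brackets to zero gives the nullclines N + 1.79M = 617 and 1.56N + M = 765.
Substituting M = 765 - 1.56N into the first: N(1 - 1.79·1.56) = 617 - 1.79·765.
So N* = -752/-1.79 = 420, and then M* = 765 - 1.56·420 = 110.

N* ≈ 420, M* ≈ 110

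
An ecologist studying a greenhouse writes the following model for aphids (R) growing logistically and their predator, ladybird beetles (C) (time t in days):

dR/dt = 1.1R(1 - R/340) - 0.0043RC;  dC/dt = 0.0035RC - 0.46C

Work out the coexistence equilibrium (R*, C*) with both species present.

R* ≈ 131, C* ≈ 157

From dC/dt = 0 with C > 0: 0.0035R* = 0.46, so R* = 131.
Substitute into dR/dt = 0: 1.1(1 - 131/340) = 0.0043C*.
The bracket is 0.613, giving C* = 0.675/0.0043 = 157.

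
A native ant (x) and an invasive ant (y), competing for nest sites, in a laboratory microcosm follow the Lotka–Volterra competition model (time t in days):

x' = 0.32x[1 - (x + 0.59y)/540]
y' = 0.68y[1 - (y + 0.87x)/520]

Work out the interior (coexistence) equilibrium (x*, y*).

x* ≈ 479, y* ≈ 103

Setting both brackets to zero gives the nullclines x + 0.59y = 540 and 0.87x + y = 520.
Substituting y = 520 - 0.87x into the first: x(1 - 0.59·0.87) = 540 - 0.59·520.
So x* = 233/0.487 = 479, and then y* = 520 - 0.87·479 = 103.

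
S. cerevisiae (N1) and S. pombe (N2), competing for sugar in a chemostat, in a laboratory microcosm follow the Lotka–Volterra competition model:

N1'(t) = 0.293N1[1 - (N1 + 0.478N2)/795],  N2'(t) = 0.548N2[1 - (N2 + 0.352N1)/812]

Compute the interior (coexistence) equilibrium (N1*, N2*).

Setting both brackets to zero gives the nullclines N1 + 0.478N2 = 795 and 0.352N1 + N2 = 812.
Substituting N2 = 812 - 0.352N1 into the first: N1(1 - 0.478·0.352) = 795 - 0.478·812.
So N1* = 407/0.832 = 489, and then N2* = 812 - 0.352·489 = 640.

N1* ≈ 489, N2* ≈ 640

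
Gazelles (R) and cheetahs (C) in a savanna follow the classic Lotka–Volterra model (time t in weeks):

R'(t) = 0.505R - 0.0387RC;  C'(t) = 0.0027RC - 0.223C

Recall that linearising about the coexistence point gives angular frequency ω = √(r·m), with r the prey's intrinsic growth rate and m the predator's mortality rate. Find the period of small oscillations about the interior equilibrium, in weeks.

Here r = 0.505 and m = 0.223, so r·m = 0.113.
ω = √0.113 = 0.336 per week, hence T = 2π/ω ≈ 18.7 weeks.

T ≈ 18.7 weeks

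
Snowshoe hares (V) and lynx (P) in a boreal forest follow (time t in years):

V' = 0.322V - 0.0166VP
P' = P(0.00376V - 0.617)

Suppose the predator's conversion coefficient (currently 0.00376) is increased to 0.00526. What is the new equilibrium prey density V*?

At the interior fixed point, setting dP/dt = 0 with P > 0 fixes V* = (predator death rate)/(VP coefficient) — independent of the other coefficients.
With the change, V* = 0.617/0.00526 = 117; it falls from 164.

V* ≈ 117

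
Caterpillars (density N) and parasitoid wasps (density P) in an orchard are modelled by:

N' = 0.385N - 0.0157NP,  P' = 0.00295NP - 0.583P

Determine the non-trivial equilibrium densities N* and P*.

Set dP/dt = 0 with P > 0: 0.00295N - 0.583 = 0, so N* = 0.583/0.00295 = 198.
Set dN/dt = 0 with N > 0: 0.385 - 0.0157P = 0, so P* = 0.385/0.0157 = 24.5.

N* ≈ 198, P* ≈ 24.5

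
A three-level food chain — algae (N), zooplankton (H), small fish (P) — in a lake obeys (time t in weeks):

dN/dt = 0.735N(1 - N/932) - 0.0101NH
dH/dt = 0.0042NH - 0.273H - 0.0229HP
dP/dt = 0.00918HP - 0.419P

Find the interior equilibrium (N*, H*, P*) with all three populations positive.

N* ≈ 347, H* ≈ 45.6, P* ≈ 51.8

From dP/dt = 0: 0.00918H* = 0.419, so H* = 45.6.
From dN/dt = 0: 0.735(1 - N*/932) = 0.0101·45.6, giving N* = 932·(1 - 0.627) = 347.
From dH/dt = 0: 0.0042·347 - 0.273 = 0.0229P*, so P* = 1.19/0.0229 = 51.8.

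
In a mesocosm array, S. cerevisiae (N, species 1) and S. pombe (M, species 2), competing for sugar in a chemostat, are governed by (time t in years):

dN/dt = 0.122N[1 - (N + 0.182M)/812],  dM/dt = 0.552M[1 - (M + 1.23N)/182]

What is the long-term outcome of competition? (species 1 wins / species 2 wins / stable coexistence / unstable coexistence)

species 1 excludes species 2

Compare the nullcline intercepts: K1/α12 = 812/0.182 = 4460 > K2 = 182; K2/α21 = 182/1.23 = 148 < K1 = 812.
Since the inequalities point opposite ways, species 1 can invade but species 2 cannot.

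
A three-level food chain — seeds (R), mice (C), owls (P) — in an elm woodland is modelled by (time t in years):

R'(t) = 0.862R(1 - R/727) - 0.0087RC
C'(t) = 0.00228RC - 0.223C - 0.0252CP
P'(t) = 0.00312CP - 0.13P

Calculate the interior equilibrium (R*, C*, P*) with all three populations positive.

From dP/dt = 0: 0.00312C* = 0.13, so C* = 41.7.
From dR/dt = 0: 0.862(1 - R*/727) = 0.0087·41.7, giving R* = 727·(1 - 0.421) = 421.
From dC/dt = 0: 0.00228·421 - 0.223 = 0.0252P*, so P* = 0.738/0.0252 = 29.3.

R* ≈ 421, C* ≈ 41.7, P* ≈ 29.3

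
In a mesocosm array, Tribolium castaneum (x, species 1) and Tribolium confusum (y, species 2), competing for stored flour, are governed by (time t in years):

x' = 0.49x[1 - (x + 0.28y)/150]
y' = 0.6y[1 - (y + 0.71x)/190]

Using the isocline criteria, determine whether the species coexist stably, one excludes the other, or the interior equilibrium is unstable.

stable coexistence

Compare the nullcline intercepts: K1/α12 = 150/0.28 = 536 > K2 = 190; K2/α21 = 190/0.71 = 268 > K1 = 150.
Since both inequalities hold, each species can invade when rare, so the interior equilibrium is stable.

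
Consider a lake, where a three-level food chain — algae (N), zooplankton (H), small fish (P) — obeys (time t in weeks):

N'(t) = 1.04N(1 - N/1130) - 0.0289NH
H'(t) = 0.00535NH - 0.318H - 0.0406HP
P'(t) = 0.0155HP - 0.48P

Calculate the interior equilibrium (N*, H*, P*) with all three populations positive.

From dP/dt = 0: 0.0155H* = 0.48, so H* = 31.
From dN/dt = 0: 1.04(1 - N*/1130) = 0.0289·31, giving N* = 1130·(1 - 0.861) = 158.
From dH/dt = 0: 0.00535·158 - 0.318 = 0.0406P*, so P* = 0.525/0.0406 = 12.9.

N* ≈ 158, H* ≈ 31, P* ≈ 12.9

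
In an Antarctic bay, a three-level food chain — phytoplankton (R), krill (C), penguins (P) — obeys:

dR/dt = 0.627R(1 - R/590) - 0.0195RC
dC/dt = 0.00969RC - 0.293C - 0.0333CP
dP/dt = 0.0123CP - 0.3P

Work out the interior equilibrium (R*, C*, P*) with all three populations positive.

R* ≈ 142, C* ≈ 24.4, P* ≈ 32.7

From dP/dt = 0: 0.0123C* = 0.3, so C* = 24.4.
From dR/dt = 0: 0.627(1 - R*/590) = 0.0195·24.4, giving R* = 590·(1 - 0.759) = 142.
From dC/dt = 0: 0.00969·142 - 0.293 = 0.0333P*, so P* = 1.09/0.0333 = 32.7.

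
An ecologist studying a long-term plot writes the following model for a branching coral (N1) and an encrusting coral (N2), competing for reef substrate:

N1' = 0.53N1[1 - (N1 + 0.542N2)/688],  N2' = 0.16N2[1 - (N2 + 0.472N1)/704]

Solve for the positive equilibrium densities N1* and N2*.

N1* ≈ 412, N2* ≈ 510

Setting both brackets to zero gives the nullclines N1 + 0.542N2 = 688 and 0.472N1 + N2 = 704.
Substituting N2 = 704 - 0.472N1 into the first: N1(1 - 0.542·0.472) = 688 - 0.542·704.
So N1* = 306/0.744 = 412, and then N2* = 704 - 0.472·412 = 510.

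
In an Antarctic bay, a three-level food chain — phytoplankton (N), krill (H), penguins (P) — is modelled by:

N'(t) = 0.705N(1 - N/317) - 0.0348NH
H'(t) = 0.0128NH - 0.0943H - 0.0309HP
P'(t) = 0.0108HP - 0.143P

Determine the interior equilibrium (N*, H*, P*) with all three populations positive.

From dP/dt = 0: 0.0108H* = 0.143, so H* = 13.2.
From dN/dt = 0: 0.705(1 - N*/317) = 0.0348·13.2, giving N* = 317·(1 - 0.654) = 110.
From dH/dt = 0: 0.0128·110 - 0.0943 = 0.0309P*, so P* = 1.31/0.0309 = 42.4.

N* ≈ 110, H* ≈ 13.2, P* ≈ 42.4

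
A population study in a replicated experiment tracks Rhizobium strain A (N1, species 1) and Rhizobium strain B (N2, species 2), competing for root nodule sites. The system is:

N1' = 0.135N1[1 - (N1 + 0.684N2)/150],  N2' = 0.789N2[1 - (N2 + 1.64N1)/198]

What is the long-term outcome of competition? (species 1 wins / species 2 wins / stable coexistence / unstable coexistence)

Compare the nullcline intercepts: K1/α12 = 150/0.684 = 219 > K2 = 198; K2/α21 = 198/1.64 = 121 < K1 = 150.
Since the inequalities point opposite ways, species 1 can invade but species 2 cannot.

species 1 excludes species 2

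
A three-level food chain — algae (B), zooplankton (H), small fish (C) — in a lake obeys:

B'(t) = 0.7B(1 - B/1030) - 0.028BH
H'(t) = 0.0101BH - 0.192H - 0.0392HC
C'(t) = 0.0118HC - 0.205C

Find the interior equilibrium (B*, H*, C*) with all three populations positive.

From dC/dt = 0: 0.0118H* = 0.205, so H* = 17.4.
From dB/dt = 0: 0.7(1 - B*/1030) = 0.028·17.4, giving B* = 1030·(1 - 0.695) = 314.
From dH/dt = 0: 0.0101·314 - 0.192 = 0.0392C*, so C* = 2.98/0.0392 = 76.1.

B* ≈ 314, H* ≈ 17.4, C* ≈ 76.1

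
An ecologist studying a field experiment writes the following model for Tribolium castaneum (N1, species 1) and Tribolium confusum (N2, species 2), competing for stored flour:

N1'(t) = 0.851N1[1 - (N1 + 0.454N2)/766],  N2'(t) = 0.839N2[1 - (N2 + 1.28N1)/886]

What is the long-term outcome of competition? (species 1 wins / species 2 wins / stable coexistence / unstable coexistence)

Compare the nullcline intercepts: K1/α12 = 766/0.454 = 1690 > K2 = 886; K2/α21 = 886/1.28 = 692 < K1 = 766.
Since the inequalities point opposite ways, species 1 can invade but species 2 cannot.

species 1 excludes species 2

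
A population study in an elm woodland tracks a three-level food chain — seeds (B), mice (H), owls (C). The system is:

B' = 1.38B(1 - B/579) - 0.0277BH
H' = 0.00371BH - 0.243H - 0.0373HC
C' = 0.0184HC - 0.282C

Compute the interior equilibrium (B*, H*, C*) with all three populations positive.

B* ≈ 401, H* ≈ 15.3, C* ≈ 33.4

From dC/dt = 0: 0.0184H* = 0.282, so H* = 15.3.
From dB/dt = 0: 1.38(1 - B*/579) = 0.0277·15.3, giving B* = 579·(1 - 0.308) = 401.
From dH/dt = 0: 0.00371·401 - 0.243 = 0.0373C*, so C* = 1.24/0.0373 = 33.4.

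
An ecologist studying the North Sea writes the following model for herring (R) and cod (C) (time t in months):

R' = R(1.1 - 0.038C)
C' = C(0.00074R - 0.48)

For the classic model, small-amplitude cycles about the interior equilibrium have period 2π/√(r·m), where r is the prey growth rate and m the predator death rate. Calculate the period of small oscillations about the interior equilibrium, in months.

Here r = 1.1 and m = 0.48, so r·m = 0.528.
ω = √0.528 = 0.727 per month, hence T = 2π/ω ≈ 8.65 months.

T ≈ 8.65 months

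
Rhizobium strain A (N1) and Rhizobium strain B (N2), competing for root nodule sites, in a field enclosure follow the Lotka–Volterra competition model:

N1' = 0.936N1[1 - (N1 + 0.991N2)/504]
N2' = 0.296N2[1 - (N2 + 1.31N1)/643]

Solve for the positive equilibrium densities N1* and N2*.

Setting both brackets to zero gives the nullclines N1 + 0.991N2 = 504 and 1.31N1 + N2 = 643.
Substituting N2 = 643 - 1.31N1 into the first: N1(1 - 0.991·1.31) = 504 - 0.991·643.
So N1* = -133/-0.298 = 447, and then N2* = 643 - 1.31·447 = 57.8.

N1* ≈ 447, N2* ≈ 57.8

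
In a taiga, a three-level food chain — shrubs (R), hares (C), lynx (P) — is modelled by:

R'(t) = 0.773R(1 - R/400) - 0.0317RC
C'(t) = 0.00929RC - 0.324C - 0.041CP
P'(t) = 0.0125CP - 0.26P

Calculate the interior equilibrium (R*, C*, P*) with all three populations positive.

From dP/dt = 0: 0.0125C* = 0.26, so C* = 20.8.
From dR/dt = 0: 0.773(1 - R*/400) = 0.0317·20.8, giving R* = 400·(1 - 0.853) = 58.8.
From dC/dt = 0: 0.00929·58.8 - 0.324 = 0.041P*, so P* = 0.222/0.041 = 5.42.

R* ≈ 58.8, C* ≈ 20.8, P* ≈ 5.42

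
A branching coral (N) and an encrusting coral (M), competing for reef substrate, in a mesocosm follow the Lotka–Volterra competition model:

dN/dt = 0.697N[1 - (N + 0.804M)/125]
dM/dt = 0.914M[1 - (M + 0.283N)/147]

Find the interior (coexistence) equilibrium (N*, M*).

Setting both brackets to zero gives the nullclines N + 0.804M = 125 and 0.283N + M = 147.
Substituting M = 147 - 0.283N into the first: N(1 - 0.804·0.283) = 125 - 0.804·147.
So N* = 6.81/0.772 = 8.82, and then M* = 147 - 0.283·8.82 = 145.

N* ≈ 8.82, M* ≈ 145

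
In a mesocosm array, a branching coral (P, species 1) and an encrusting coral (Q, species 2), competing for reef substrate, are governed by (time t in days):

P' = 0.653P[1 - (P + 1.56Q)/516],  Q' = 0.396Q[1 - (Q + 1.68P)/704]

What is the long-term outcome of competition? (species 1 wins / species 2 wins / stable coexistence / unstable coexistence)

Compare the nullcline intercepts: K1/α12 = 516/1.56 = 331 < K2 = 704; K2/α21 = 704/1.68 = 419 < K1 = 516.
Since both are reversed, neither can invade when rare; the interior point is a saddle.

unstable coexistence (outcome depends on initial conditions)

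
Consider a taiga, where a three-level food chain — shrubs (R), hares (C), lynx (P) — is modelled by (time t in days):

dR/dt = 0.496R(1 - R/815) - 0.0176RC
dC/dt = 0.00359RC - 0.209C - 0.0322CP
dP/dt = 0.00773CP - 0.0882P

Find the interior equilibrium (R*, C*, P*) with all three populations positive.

From dP/dt = 0: 0.00773C* = 0.0882, so C* = 11.4.
From dR/dt = 0: 0.496(1 - R*/815) = 0.0176·11.4, giving R* = 815·(1 - 0.405) = 485.
From dC/dt = 0: 0.00359·485 - 0.209 = 0.0322P*, so P* = 1.53/0.0322 = 47.6.

R* ≈ 485, C* ≈ 11.4, P* ≈ 47.6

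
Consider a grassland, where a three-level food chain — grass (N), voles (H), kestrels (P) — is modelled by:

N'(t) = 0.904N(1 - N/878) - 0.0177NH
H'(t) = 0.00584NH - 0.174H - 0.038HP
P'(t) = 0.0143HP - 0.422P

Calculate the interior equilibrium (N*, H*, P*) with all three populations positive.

From dP/dt = 0: 0.0143H* = 0.422, so H* = 29.5.
From dN/dt = 0: 0.904(1 - N*/878) = 0.0177·29.5, giving N* = 878·(1 - 0.578) = 371.
From dH/dt = 0: 0.00584·371 - 0.174 = 0.038P*, so P* = 1.99/0.038 = 52.4.

N* ≈ 371, H* ≈ 29.5, P* ≈ 52.4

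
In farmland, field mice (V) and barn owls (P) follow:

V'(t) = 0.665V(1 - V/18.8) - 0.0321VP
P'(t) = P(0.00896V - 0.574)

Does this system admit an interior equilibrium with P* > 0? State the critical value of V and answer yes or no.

Threshold V = 64.1; K < 64.1, so no, the predator goes extinct.

The predator equation gives dP/dt > 0 only when V > 0.574/0.00896 = 64.1.
Without the predator, V → K = 18.8. Since 18.8 < 64.1, the predator cannot invade.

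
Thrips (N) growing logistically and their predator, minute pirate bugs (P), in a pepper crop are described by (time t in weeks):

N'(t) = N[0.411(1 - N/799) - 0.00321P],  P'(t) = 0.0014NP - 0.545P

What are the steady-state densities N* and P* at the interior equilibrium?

From dP/dt = 0 with P > 0: 0.0014N* = 0.545, so N* = 389.
Substitute into dN/dt = 0: 0.411(1 - 389/799) = 0.00321P*.
The bracket is 0.513, giving P* = 0.211/0.00321 = 65.7.

N* ≈ 389, P* ≈ 65.7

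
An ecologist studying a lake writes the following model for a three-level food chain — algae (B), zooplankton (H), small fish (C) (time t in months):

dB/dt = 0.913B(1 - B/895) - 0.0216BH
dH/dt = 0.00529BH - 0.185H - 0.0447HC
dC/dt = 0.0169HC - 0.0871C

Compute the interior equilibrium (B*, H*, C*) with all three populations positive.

From dC/dt = 0: 0.0169H* = 0.0871, so H* = 5.15.
From dB/dt = 0: 0.913(1 - B*/895) = 0.0216·5.15, giving B* = 895·(1 - 0.122) = 786.
From dH/dt = 0: 0.00529·786 - 0.185 = 0.0447C*, so C* = 3.97/0.0447 = 88.9.

B* ≈ 786, H* ≈ 5.15, C* ≈ 88.9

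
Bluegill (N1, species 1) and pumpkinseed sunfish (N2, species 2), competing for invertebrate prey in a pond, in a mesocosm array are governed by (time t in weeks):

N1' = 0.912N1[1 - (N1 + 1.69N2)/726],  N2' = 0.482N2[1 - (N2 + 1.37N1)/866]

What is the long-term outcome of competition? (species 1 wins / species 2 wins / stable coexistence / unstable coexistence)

Compare the nullcline intercepts: K1/α12 = 726/1.69 = 430 < K2 = 866; K2/α21 = 866/1.37 = 632 < K1 = 726.
Since both are reversed, neither can invade when rare; the interior point is a saddle.

unstable coexistence (outcome depends on initial conditions)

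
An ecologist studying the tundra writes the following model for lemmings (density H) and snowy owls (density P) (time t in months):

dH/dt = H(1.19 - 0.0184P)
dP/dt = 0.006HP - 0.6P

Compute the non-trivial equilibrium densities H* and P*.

Set dP/dt = 0 with P > 0: 0.006H - 0.6 = 0, so H* = 0.6/0.006 = 100.
Set dH/dt = 0 with H > 0: 1.19 - 0.0184P = 0, so P* = 1.19/0.0184 = 64.7.

H* ≈ 100, P* ≈ 64.7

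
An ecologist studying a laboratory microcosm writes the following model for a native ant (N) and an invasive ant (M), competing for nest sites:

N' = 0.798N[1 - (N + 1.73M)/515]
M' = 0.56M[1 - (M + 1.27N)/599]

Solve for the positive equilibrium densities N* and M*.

Setting both brackets to zero gives the nullclines N + 1.73M = 515 and 1.27N + M = 599.
Substituting M = 599 - 1.27N into the first: N(1 - 1.73·1.27) = 515 - 1.73·599.
So N* = -521/-1.2 = 435, and then M* = 599 - 1.27·435 = 46.

N* ≈ 435, M* ≈ 46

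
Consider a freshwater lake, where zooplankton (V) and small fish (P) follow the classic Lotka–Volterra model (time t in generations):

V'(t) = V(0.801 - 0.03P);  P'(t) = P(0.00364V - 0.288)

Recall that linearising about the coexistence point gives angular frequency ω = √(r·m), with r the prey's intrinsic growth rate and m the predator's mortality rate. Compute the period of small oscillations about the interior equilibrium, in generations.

Here r = 0.801 and m = 0.288, so r·m = 0.231.
ω = √0.231 = 0.48 per generation, hence T = 2π/ω ≈ 13.1 generations.

T ≈ 13.1 generations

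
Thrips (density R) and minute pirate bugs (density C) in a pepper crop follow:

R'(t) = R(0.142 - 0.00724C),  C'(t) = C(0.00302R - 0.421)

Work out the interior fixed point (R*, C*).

R* ≈ 139, C* ≈ 19.6

Set dC/dt = 0 with C > 0: 0.00302R - 0.421 = 0, so R* = 0.421/0.00302 = 139.
Set dR/dt = 0 with R > 0: 0.142 - 0.00724C = 0, so C* = 0.142/0.00724 = 19.6.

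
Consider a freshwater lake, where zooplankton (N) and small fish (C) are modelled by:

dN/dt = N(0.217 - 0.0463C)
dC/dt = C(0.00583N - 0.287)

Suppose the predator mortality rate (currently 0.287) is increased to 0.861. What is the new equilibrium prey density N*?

N* ≈ 148

At the interior fixed point, setting dC/dt = 0 with C > 0 fixes N* = (predator death rate)/(NC coefficient) — independent of the other coefficients.
With the change, N* = 0.861/0.00583 = 148; it rises from 49.2.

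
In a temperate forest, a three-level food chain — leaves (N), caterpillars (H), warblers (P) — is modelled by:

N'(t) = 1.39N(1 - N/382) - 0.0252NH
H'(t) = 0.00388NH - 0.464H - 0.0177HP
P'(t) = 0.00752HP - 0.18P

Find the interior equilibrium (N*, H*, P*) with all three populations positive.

N* ≈ 216, H* ≈ 23.9, P* ≈ 21.2

From dP/dt = 0: 0.00752H* = 0.18, so H* = 23.9.
From dN/dt = 0: 1.39(1 - N*/382) = 0.0252·23.9, giving N* = 382·(1 - 0.434) = 216.
From dH/dt = 0: 0.00388·216 - 0.464 = 0.0177P*, so P* = 0.375/0.0177 = 21.2.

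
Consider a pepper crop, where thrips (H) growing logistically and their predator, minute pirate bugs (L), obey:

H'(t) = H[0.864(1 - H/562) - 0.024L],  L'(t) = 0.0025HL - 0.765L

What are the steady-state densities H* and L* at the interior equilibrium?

H* ≈ 306, L* ≈ 16.4

From dL/dt = 0 with L > 0: 0.0025H* = 0.765, so H* = 306.
Substitute into dH/dt = 0: 0.864(1 - 306/562) = 0.024L*.
The bracket is 0.456, giving L* = 0.394/0.024 = 16.4.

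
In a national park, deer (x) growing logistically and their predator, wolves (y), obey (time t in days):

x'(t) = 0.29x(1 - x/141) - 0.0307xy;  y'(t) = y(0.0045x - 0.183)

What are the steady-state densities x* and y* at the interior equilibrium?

From dy/dt = 0 with y > 0: 0.0045x* = 0.183, so x* = 40.7.
Substitute into dx/dt = 0: 0.29(1 - 40.7/141) = 0.0307y*.
The bracket is 0.712, giving y* = 0.206/0.0307 = 6.72.

x* ≈ 40.7, y* ≈ 6.72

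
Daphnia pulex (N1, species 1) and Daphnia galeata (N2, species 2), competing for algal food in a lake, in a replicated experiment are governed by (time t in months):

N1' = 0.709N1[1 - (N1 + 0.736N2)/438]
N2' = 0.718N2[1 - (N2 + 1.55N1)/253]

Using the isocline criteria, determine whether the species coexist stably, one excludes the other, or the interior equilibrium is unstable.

Compare the nullcline intercepts: K1/α12 = 438/0.736 = 595 > K2 = 253; K2/α21 = 253/1.55 = 163 < K1 = 438.
Since the inequalities point opposite ways, species 1 can invade but species 2 cannot.

species 1 excludes species 2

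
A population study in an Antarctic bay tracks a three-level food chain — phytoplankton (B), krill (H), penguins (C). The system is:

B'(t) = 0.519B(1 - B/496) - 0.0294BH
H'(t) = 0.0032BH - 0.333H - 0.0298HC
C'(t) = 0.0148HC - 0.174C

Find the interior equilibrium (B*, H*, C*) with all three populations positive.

B* ≈ 166, H* ≈ 11.8, C* ≈ 6.62

From dC/dt = 0: 0.0148H* = 0.174, so H* = 11.8.
From dB/dt = 0: 0.519(1 - B*/496) = 0.0294·11.8, giving B* = 496·(1 - 0.666) = 166.
From dH/dt = 0: 0.0032·166 - 0.333 = 0.0298C*, so C* = 0.197/0.0298 = 6.62.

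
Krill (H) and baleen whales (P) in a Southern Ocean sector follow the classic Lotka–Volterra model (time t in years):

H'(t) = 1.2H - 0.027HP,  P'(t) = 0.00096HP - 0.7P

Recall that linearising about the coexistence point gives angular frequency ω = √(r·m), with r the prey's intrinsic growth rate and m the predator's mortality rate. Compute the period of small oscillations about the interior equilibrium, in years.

Here r = 1.2 and m = 0.7, so r·m = 0.84.
ω = √0.84 = 0.917 per year, hence T = 2π/ω ≈ 6.86 years.

T ≈ 6.86 years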